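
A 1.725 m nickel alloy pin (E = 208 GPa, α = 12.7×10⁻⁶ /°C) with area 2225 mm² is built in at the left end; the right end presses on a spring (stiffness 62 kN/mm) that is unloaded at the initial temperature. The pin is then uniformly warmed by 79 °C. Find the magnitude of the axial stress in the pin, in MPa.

Free thermal expansion: δ_free = αΔT L = 12.7×10⁻⁶ × 79 × 1725 = 1.731 mm.
With a force P in the spring, the elastic change of the pin is PL/(AE) and that of the spring is P/k; compatibility requires their sum to equal δ_free.
P [ L/(AE) + 1/k ] = δ_free → P [ 1725/(2225×208×10³) + 1/(62×10³) ] = 1.731.
P = 1.731 / 1.986×10⁻⁵ = 87160 N.
σ = P/A = 87160/2225 = 39.17 MPa.

σ ≈ 39.2 MPa (compressive)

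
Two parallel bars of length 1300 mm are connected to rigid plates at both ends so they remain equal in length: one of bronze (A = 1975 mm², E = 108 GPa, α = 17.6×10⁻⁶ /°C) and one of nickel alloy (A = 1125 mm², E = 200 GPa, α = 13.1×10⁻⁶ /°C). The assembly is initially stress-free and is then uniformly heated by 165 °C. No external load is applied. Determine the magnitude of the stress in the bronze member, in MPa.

σ ≈ 41.2 MPa (compressive)

The bronze has the larger α, so on heating it would change length more than the nickel alloy if both were free. The rigid plates force a common final length, so the bronze is put into compression and the nickel alloy into tension, with equal and opposite forces P (no external load).
Equating the net (thermal + elastic) strains gives |α₁ − α₂|·ΔT = P·[1/(A₁E₁) + 1/(A₂E₂)].
|α₁ − α₂|·ΔT = 4.5×10⁻⁶ × 165 = 0.0007425.
1/(A₁E₁) + 1/(A₂E₂) = 1/(1975×108×10³) + 1/(1125×200×10³) = 9.133×10⁻⁹ N⁻¹.
So P = 0.0007425 / 9.133×10⁻⁹ = 81.3 kN.
σ_{bronze} = P/A₁ = 81300/1975 = 41.17 MPa, compressive.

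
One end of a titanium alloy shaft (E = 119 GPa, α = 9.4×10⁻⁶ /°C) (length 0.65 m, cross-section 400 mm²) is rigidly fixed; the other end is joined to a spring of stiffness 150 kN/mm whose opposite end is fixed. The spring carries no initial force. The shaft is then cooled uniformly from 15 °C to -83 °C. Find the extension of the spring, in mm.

δ ≈ 0.196 mm

If the spring were absent the shaft would shorten by αΔT L = 9.4×10⁻⁶ × 98 × 650 = 0.5988 mm.
With a force P in the spring, the elastic change of the shaft is PL/(AE) and that of the spring is P/k; compatibility requires their sum to equal δ_free.
So P = δ_free / [L/(AE) + 1/k] = 0.5988 / [ 650/(400×119×10³) + 1/(150×10³) ].
P = 0.5988 / 2.032×10⁻⁵ = 29460 N.
Spring extension = P/k = 29460/(150×10³) = 0.1964 mm.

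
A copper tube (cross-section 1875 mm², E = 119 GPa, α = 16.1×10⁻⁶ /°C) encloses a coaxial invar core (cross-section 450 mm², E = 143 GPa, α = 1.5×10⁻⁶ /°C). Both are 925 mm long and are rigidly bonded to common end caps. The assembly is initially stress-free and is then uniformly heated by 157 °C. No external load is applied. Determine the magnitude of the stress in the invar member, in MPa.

σ ≈ 254 MPa (tensile)

Both members must finish at the same length. With the larger α, the copper tends to over-expand; the plates restrain it, putting the copper in compression and the invar in tension. With no external load the two internal forces are equal and opposite, magnitude P.
Compatibility of the two members (thermal + elastic change equal): (α₁ − α₂)ΔT = P·[1/(A₁E₁) + 1/(A₂E₂)].
|α₁ − α₂|·ΔT = 14.6×10⁻⁶ × 157 = 0.002292.
1/(A₁E₁) + 1/(A₂E₂) = 1/(1875×119×10³) + 1/(450×143×10³) = 2.002×10⁻⁸ N⁻¹.
So P = 0.002292 / 2.002×10⁻⁸ = 114.5 kN.
σ_{invar} = P/A₂ = 114500/450 = 254.4 MPa, tensile.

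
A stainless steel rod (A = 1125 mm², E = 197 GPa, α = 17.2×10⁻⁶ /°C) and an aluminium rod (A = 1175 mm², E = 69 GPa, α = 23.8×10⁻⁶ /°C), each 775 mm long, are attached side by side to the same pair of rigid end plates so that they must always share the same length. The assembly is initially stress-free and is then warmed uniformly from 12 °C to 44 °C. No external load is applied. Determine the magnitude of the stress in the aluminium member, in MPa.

σ ≈ 10.7 MPa (compressive)

The aluminium has the larger α, so on heating it would change length more than the stainless steel if both were free. The rigid plates force a common final length, so the aluminium is put into compression and the stainless steel into tension, with equal and opposite forces P (no external load).
Setting the final lengths equal and cancelling L: (α₁ − α₂)ΔT = P/(A₁E₁) + P/(A₂E₂).
|α₁ − α₂|·ΔT = 6.6×10⁻⁶ × 32 = 0.0002112.
1/(A₁E₁) + 1/(A₂E₂) = 1/(1125×197×10³) + 1/(1175×69×10³) = 1.685×10⁻⁸ N⁻¹.
P = 0.0002112 / 1.685×10⁻⁸ = 12540 N = 12.54 kN.
σ_{aluminium} = P/A₂ = 12540/1175 = 10.67 MPa, compressive.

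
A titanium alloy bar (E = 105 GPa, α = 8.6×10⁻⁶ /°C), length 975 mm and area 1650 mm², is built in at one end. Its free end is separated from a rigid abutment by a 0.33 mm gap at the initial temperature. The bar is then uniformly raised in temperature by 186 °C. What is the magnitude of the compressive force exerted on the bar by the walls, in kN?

P ≈ 218 kN

Free thermal elongation = αΔT L = 8.6×10⁻⁶ × 186 × 975 = 1.56 mm.
The gap closes (δ_free > 0.33 mm) and the wall then resists a further 1.56 − 0.33 = 1.23 mm of expansion.
That suppressed elongation corresponds to σ = E·Δ/L = 105×10³ × 1.23/975 = 132.4 MPa.
Force on the wall = σA = 132.4 × 1650 mm² = 218.5 kN.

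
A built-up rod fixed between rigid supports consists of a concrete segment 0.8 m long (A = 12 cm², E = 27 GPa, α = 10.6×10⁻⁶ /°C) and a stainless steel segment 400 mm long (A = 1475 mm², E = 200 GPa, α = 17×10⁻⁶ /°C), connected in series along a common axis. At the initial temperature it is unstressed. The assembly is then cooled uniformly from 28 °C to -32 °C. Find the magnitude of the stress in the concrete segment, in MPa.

σ ≈ 29.3 MPa (tensile)

If the supports were absent, the total length change would be Σ αᵢΔT Lᵢ = 10.6×10⁻⁶×60×800 + 17×10⁻⁶×60×400 = 0.9168 mm.
The walls prevent any net length change, so an axial force P (same in every segment) develops. Compatibility: P · Σ Lᵢ/(AᵢEᵢ) = δ_free.
Σ Lᵢ/(AᵢEᵢ) = 800/(1200×27×10³) + 400/(1475×200×10³) = 2.605×10⁻⁵ mm/N.
P = 0.9168 / 2.605×10⁻⁵ = 35200 N = 35.2 kN, tensile.
σ_{concrete} = P / A = 35200 / 1200 = 29.33 MPa.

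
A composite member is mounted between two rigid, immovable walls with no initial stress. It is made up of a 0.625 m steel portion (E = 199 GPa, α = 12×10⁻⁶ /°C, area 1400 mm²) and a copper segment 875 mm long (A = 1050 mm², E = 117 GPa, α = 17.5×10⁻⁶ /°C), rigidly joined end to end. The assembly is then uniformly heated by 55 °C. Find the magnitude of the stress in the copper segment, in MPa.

σ ≈ 128 MPa (compressive)

With the walls removed the bar would change length by δ_free = Σ αᵢΔT Lᵢ = 12×10⁻⁶×55×625 + 17.5×10⁻⁶×55×875 = 1.255 mm.
The walls prevent any net length change, so an axial force P (same in every segment) develops. Compatibility: P · Σ Lᵢ/(AᵢEᵢ) = δ_free.
The series flexibility is Σ Lᵢ/(AᵢEᵢ) = 625/(1400×199×10³) + 875/(1050×117×10³) = 9.366×10⁻⁶ mm/N.
So P = 1.255 / 9.366×10⁻⁶ = 134 kN, compressive.
σ_{copper} = P / A = 134000 / 1050 = 127.6 MPa.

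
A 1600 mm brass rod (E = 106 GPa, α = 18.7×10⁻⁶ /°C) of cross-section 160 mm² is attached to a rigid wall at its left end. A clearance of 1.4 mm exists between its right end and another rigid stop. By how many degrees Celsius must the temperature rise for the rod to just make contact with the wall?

Contact occurs when the free expansion equals the gap: αΔT L = 1.4 mm.
So ΔT = g/(αL) = 1.4/(18.7×10⁻⁶ × 1600) = 46.79 °C.

ΔT ≈ 46.8 °C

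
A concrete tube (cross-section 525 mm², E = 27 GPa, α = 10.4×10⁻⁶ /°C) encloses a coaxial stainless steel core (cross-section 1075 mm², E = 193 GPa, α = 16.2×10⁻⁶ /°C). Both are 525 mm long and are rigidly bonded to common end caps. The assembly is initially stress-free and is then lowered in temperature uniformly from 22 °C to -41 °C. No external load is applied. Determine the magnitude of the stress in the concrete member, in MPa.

σ ≈ 9.23 MPa (compressive)

Equilibrium of a rigid end plate with no external load gives equal and opposite internal forces ±P in the two members. Since α_{stainless steel} > α_{concrete}, cooling drives the stainless steel into tension and the concrete into compression.
Compatibility of the two members (thermal + elastic change equal): (α₁ − α₂)ΔT = P·[1/(A₁E₁) + 1/(A₂E₂)].
|α₁ − α₂|·ΔT = 5.8×10⁻⁶ × 63 = 0.0003654.
1/(A₁E₁) + 1/(A₂E₂) = 1/(525×27×10³) + 1/(1075×193×10³) = 7.537×10⁻⁸ N⁻¹.
P = 0.0003654 / 7.537×10⁻⁸ = 4848 N = 4.848 kN.
σ_{concrete} = P/A₁ = 4848/525 = 9.235 MPa, compressive.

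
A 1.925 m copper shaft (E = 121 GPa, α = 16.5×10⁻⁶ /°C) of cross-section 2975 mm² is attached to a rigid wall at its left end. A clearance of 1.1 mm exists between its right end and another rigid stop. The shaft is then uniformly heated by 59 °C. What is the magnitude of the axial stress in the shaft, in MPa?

If the wall were absent the shaft would grow by αΔT L = 16.5×10⁻⁶ × 59 × 1925 = 1.874 mm.
The gap closes (δ_free > 1.1 mm) and the wall then resists a further 1.874 − 1.1 = 0.774 mm of expansion.
That suppressed elongation corresponds to σ = E·Δ/L = 121×10³ × 0.774/1925 = 48.65 MPa.

σ ≈ 48.7 MPa (compressive)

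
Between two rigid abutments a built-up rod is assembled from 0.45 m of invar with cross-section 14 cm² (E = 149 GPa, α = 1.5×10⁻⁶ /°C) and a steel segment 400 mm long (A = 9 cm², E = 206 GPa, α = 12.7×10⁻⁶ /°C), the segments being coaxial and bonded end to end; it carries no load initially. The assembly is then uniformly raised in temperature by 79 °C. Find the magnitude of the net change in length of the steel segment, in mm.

With the walls removed the bar would change length by δ_free = Σ αᵢΔT Lᵢ = 1.5×10⁻⁶×79×450 + 12.7×10⁻⁶×79×400 = 0.4546 mm.
The rigid supports impose zero overall length change; the single axial force P common to all segments must satisfy P Σ Lᵢ/(AᵢEᵢ) = δ_free.
The series flexibility is Σ Lᵢ/(AᵢEᵢ) = 450/(1400×149×10³) + 400/(900×206×10³) = 4.315×10⁻⁶ mm/N.
Hence P = δ_free / Σ(L/AE) = 0.4546/4.315×10⁻⁶ = 105.4 kN (compressive).
For the steel segment, free thermal change = 12.7×10⁻⁶×79×400 = 0.4013 mm and elastic change from P = 105400×400/(900×206×10³) = 0.2273 mm; these oppose, so the net change is 0.174 mm (segment lengthens).

|ΔL| ≈ 0.174 mm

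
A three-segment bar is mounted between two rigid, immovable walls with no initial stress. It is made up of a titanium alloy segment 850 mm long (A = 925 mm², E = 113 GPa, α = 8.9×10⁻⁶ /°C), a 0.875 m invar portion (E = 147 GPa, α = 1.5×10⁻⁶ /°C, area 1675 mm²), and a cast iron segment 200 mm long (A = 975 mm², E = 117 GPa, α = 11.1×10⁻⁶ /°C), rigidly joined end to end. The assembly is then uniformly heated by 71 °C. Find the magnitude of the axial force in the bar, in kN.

Free thermal expansion of the whole bar: Σ αᵢΔT Lᵢ = 8.9×10⁻⁶×71×850 + 1.5×10⁻⁶×71×875 + 11.1×10⁻⁶×71×200 = 0.7879 mm.
The rigid supports impose zero overall length change; the single axial force P common to all segments must satisfy P Σ Lᵢ/(AᵢEᵢ) = δ_free.
Σ Lᵢ/(AᵢEᵢ) = 850/(925×113×10³) + 875/(1675×147×10³) + 200/(975×117×10³) = 1.344×10⁻⁵ mm/N.
Hence P = δ_free / Σ(L/AE) = 0.7879/1.344×10⁻⁵ = 58.63 kN (compressive).

P ≈ 58.6 kN (compressive)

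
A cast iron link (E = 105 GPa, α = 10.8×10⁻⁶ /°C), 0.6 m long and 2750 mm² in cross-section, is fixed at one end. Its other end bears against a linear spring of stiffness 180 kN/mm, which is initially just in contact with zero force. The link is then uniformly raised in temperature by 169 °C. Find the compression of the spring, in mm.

The unrestrained thermal change is αΔT L = 10.8×10⁻⁶ × 169 × 600 = 1.095 mm.
Let P be the compressive force at the spring. The link shortens elastically by PL/(AE) and the spring compresses by P/k; together these equal δ_free.
So P = δ_free / [L/(AE) + 1/k] = 1.095 / [ 600/(2750×105×10³) + 1/(180×10³) ].
P = 1.095 / 7.633×10⁻⁶ = 143500 N.
Spring compression = P/k = 143500/(180×10³) = 0.797 mm.

δ ≈ 0.797 mm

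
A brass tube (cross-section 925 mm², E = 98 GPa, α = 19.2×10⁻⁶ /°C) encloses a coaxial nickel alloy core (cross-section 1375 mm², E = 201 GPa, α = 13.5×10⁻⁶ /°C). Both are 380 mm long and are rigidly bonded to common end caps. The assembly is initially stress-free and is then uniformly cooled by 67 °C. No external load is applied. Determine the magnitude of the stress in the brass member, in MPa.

Both members must finish at the same length. With the larger α, the brass tends to over-contract; the plates restrain it, putting the brass in tension and the nickel alloy in compression. With no external load the two internal forces are equal and opposite, magnitude P.
Compatibility of the two members (thermal + elastic change equal): (α₁ − α₂)ΔT = P·[1/(A₁E₁) + 1/(A₂E₂)].
|α₁ − α₂|·ΔT = 5.7×10⁻⁶ × 67 = 0.0003819.
1/(A₁E₁) + 1/(A₂E₂) = 1/(925×98×10³) + 1/(1375×201×10³) = 1.465×10⁻⁸ N⁻¹.
So P = 0.0003819 / 1.465×10⁻⁸ = 26.07 kN.
σ_{brass} = P/A₁ = 26070/925 = 28.18 MPa, tensile.

σ ≈ 28.2 MPa (tensile)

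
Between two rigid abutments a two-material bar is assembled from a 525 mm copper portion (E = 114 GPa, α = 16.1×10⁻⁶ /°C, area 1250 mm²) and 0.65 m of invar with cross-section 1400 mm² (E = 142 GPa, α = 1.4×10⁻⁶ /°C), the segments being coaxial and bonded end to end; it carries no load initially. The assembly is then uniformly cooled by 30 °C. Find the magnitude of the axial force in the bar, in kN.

P ≈ 40.4 kN (tensile)

Free thermal contraction of the whole bar: Σ αᵢΔT Lᵢ = 16.1×10⁻⁶×30×525 + 1.4×10⁻⁶×30×650 = 0.2809 mm.
Since the ends are fixed, an axial force P builds up, equal in every segment, with P · Σ Lᵢ/(AᵢEᵢ) = δ_free.
Σ Lᵢ/(AᵢEᵢ) = 525/(1250×114×10³) + 650/(1400×142×10³) = 6.954×10⁻⁶ mm/N.
Hence P = δ_free / Σ(L/AE) = 0.2809/6.954×10⁻⁶ = 40.39 kN (tensile).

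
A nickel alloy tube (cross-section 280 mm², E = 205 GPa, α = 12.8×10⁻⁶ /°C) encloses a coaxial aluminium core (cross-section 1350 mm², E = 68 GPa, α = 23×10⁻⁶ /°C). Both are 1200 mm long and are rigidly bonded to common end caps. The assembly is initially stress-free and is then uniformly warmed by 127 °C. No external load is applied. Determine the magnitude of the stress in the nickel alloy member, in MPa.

σ ≈ 163 MPa (tensile)

Both members must finish at the same length. With the larger α, the aluminium tends to over-expand; the plates restrain it, putting the aluminium in compression and the nickel alloy in tension. With no external load the two internal forces are equal and opposite, magnitude P.
Setting the final lengths equal and cancelling L: (α₁ − α₂)ΔT = P/(A₁E₁) + P/(A₂E₂).
|α₁ − α₂|·ΔT = 10.2×10⁻⁶ × 127 = 0.001295.
1/(A₁E₁) + 1/(A₂E₂) = 1/(280×205×10³) + 1/(1350×68×10³) = 2.831×10⁻⁸ N⁻¹.
P = 0.001295 / 2.831×10⁻⁸ = 45750 N = 45.75 kN.
σ_{nickel alloy} = P/A₁ = 45750/280 = 163.4 MPa, tensile.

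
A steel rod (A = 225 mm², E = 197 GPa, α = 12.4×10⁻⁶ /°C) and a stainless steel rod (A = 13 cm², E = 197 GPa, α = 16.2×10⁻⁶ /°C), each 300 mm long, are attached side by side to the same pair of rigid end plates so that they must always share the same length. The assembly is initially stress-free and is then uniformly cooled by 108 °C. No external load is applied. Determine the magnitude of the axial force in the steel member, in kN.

The stainless steel has the larger α, so on cooling it would change length more than the steel if both were free. The rigid plates force a common final length, so the stainless steel is put into tension and the steel into compression, with equal and opposite forces P (no external load).
Setting the final lengths equal and cancelling L: (α₁ − α₂)ΔT = P/(A₁E₁) + P/(A₂E₂).
|α₁ − α₂|·ΔT = 3.8×10⁻⁶ × 108 = 0.0004104.
1/(A₁E₁) + 1/(A₂E₂) = 1/(225×197×10³) + 1/(1300×197×10³) = 2.647×10⁻⁸ N⁻¹.
So P = 0.0004104 / 2.647×10⁻⁸ = 15.51 kN.

P ≈ 15.5 kN (compressive in the steel)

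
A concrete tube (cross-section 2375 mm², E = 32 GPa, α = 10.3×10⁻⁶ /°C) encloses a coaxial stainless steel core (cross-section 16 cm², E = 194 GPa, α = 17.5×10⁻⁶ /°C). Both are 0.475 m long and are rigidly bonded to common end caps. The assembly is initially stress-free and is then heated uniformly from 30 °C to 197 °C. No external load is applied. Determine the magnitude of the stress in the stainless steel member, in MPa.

σ ≈ 45.9 MPa (compressive)

Both members must finish at the same length. With the larger α, the stainless steel tends to over-expand; the plates restrain it, putting the stainless steel in compression and the concrete in tension. With no external load the two internal forces are equal and opposite, magnitude P.
Setting the final lengths equal and cancelling L: (α₁ − α₂)ΔT = P/(A₁E₁) + P/(A₂E₂).
|α₁ − α₂|·ΔT = 7.2×10⁻⁶ × 167 = 0.001202.
1/(A₁E₁) + 1/(A₂E₂) = 1/(2375×32×10³) + 1/(1600×194×10³) = 1.638×10⁻⁸ N⁻¹.
So P = 0.001202 / 1.638×10⁻⁸ = 73.41 kN.
σ_{stainless steel} = P/A₂ = 73410/1600 = 45.88 MPa, compressive.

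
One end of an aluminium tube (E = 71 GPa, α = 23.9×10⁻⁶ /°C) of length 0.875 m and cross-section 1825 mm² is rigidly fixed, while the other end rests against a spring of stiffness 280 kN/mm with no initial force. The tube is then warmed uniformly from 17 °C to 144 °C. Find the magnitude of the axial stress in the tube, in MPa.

Free thermal expansion: δ_free = αΔT L = 23.9×10⁻⁶ × 127 × 875 = 2.656 mm.
Let P be the compressive force at the spring. The tube shortens elastically by PL/(AE) and the spring compresses by P/k; together these equal δ_free.
P [ L/(AE) + 1/k ] = δ_free → P [ 875/(1825×71×10³) + 1/(280×10³) ] = 2.656.
P = 2.656 / 1.032×10⁻⁵ = 257200 N.
σ = P/A = 257200/1825 = 141 MPa.

σ ≈ 141 MPa (compressive)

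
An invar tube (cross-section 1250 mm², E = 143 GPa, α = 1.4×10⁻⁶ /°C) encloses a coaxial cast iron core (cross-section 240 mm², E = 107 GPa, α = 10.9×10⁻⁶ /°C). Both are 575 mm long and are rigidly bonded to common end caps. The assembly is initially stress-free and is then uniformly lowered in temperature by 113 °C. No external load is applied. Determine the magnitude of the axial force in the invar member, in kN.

P ≈ 24.1 kN (compressive in the invar)

The cast iron has the larger α, so on cooling it would change length more than the invar if both were free. The rigid plates force a common final length, so the cast iron is put into tension and the invar into compression, with equal and opposite forces P (no external load).
Equating the net (thermal + elastic) strains gives |α₁ − α₂|·ΔT = P·[1/(A₁E₁) + 1/(A₂E₂)].
|α₁ − α₂|·ΔT = 9.5×10⁻⁶ × 113 = 0.001073.
1/(A₁E₁) + 1/(A₂E₂) = 1/(1250×143×10³) + 1/(240×107×10³) = 4.454×10⁻⁸ N⁻¹.
So P = 0.001073 / 4.454×10⁻⁸ = 24.1 kN.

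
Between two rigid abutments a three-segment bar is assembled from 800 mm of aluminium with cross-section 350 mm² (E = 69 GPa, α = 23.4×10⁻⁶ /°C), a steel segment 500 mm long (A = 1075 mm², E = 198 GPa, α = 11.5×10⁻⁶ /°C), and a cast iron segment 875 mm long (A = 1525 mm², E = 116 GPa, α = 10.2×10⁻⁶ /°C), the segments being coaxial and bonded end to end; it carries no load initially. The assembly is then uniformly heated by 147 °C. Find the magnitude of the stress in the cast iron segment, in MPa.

With the walls removed the bar would change length by δ_free = Σ αᵢΔT Lᵢ = 23.4×10⁻⁶×147×800 + 11.5×10⁻⁶×147×500 + 10.2×10⁻⁶×147×875 = 4.909 mm.
The walls prevent any net length change, so an axial force P (same in every segment) develops. Compatibility: P · Σ Lᵢ/(AᵢEᵢ) = δ_free.
Σ Lᵢ/(AᵢEᵢ) = 800/(350×69×10³) + 500/(1075×198×10³) + 875/(1525×116×10³) = 4.042×10⁻⁵ mm/N.
Hence P = δ_free / Σ(L/AE) = 4.909/4.042×10⁻⁵ = 121.4 kN (compressive).
σ_{cast iron} = P / A = 121400 / 1525 = 79.64 MPa.

σ ≈ 79.6 MPa (compressive)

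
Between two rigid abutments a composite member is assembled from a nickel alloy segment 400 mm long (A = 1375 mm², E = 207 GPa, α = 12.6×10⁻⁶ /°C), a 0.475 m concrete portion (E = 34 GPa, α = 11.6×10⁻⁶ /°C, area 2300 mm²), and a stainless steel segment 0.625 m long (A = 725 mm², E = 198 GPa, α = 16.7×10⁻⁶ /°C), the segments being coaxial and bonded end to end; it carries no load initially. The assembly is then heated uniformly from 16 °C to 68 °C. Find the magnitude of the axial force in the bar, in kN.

If the supports were absent, the total length change would be Σ αᵢΔT Lᵢ = 12.6×10⁻⁶×52×400 + 11.6×10⁻⁶×52×475 + 16.7×10⁻⁶×52×625 = 1.091 mm.
The rigid supports impose zero overall length change; the single axial force P common to all segments must satisfy P Σ Lᵢ/(AᵢEᵢ) = δ_free.
The series flexibility is Σ Lᵢ/(AᵢEᵢ) = 400/(1375×207×10³) + 475/(2300×34×10³) + 625/(725×198×10³) = 1.183×10⁻⁵ mm/N.
Hence P = δ_free / Σ(L/AE) = 1.091/1.183×10⁻⁵ = 92.23 kN (compressive).

P ≈ 92.2 kN (compressive)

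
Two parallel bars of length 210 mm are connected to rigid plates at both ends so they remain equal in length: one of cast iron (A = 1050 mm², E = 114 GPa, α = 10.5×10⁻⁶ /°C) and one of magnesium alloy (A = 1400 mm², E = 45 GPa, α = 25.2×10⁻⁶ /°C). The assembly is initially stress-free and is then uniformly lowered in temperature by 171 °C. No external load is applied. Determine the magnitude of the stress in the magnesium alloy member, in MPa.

Equilibrium of a rigid end plate with no external load gives equal and opposite internal forces ±P in the two members. Since α_{magnesium alloy} > α_{cast iron}, cooling drives the magnesium alloy into tension and the cast iron into compression.
Setting the final lengths equal and cancelling L: (α₁ − α₂)ΔT = P/(A₁E₁) + P/(A₂E₂).
|α₁ − α₂|·ΔT = 14.7×10⁻⁶ × 171 = 0.002514.
1/(A₁E₁) + 1/(A₂E₂) = 1/(1050×114×10³) + 1/(1400×45×10³) = 2.423×10⁻⁸ N⁻¹.
P = 0.002514 / 2.423×10⁻⁸ = 103800 N = 103.8 kN.
σ_{magnesium alloy} = P/A₂ = 103800/1400 = 74.11 MPa, tensile.

σ ≈ 74.1 MPa (tensile)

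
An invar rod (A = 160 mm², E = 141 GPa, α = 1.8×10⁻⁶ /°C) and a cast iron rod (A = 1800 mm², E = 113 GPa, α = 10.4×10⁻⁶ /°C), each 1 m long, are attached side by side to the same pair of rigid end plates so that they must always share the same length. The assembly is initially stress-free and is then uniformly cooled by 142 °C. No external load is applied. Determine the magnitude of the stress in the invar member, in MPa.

σ ≈ 155 MPa (compressive)

Both members must finish at the same length. With the larger α, the cast iron tends to over-contract; the plates restrain it, putting the cast iron in tension and the invar in compression. With no external load the two internal forces are equal and opposite, magnitude P.
Setting the final lengths equal and cancelling L: (α₁ − α₂)ΔT = P/(A₁E₁) + P/(A₂E₂).
|α₁ − α₂|·ΔT = 8.6×10⁻⁶ × 142 = 0.001221.
1/(A₁E₁) + 1/(A₂E₂) = 1/(160×141×10³) + 1/(1800×113×10³) = 4.924×10⁻⁸ N⁻¹.
So P = 0.001221 / 4.924×10⁻⁸ = 24.8 kN.
σ_{invar} = P/A₁ = 24800/160 = 155 MPa, compressive.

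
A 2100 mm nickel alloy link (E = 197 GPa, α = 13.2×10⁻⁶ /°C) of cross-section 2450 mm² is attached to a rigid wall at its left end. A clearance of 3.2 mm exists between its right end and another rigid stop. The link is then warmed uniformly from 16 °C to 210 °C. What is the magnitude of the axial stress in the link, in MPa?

Free thermal elongation = αΔT L = 13.2×10⁻⁶ × 194 × 2100 = 5.378 mm.
This exceeds the 3.2 mm gap, so the wall pushes back. The portion of expansion that must be recovered elastically is δ_free − gap = 5.378 − 3.2 = 2.178 mm.
That suppressed elongation corresponds to σ = E·Δ/L = 197×10³ × 2.178/2100 = 204.3 MPa.

σ ≈ 204 MPa (compressive)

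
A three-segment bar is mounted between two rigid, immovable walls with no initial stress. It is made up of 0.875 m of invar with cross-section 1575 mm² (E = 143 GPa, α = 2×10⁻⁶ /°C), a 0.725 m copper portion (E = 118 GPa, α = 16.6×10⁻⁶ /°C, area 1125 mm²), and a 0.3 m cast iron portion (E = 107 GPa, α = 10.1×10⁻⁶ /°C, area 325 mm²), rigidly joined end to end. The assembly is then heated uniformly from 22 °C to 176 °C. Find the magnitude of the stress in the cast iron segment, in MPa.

With the walls removed the bar would change length by δ_free = Σ αᵢΔT Lᵢ = 2×10⁻⁶×154×875 + 16.6×10⁻⁶×154×725 + 10.1×10⁻⁶×154×300 = 2.59 mm.
The walls prevent any net length change, so an axial force P (same in every segment) develops. Compatibility: P · Σ Lᵢ/(AᵢEᵢ) = δ_free.
Σ Lᵢ/(AᵢEᵢ) = 875/(1575×143×10³) + 725/(1125×118×10³) + 300/(325×107×10³) = 1.797×10⁻⁵ mm/N.
Hence P = δ_free / Σ(L/AE) = 2.59/1.797×10⁻⁵ = 144.1 kN (compressive).
σ_{cast iron} = P / A = 144100 / 325 = 443.3 MPa.

σ ≈ 443 MPa (compressive)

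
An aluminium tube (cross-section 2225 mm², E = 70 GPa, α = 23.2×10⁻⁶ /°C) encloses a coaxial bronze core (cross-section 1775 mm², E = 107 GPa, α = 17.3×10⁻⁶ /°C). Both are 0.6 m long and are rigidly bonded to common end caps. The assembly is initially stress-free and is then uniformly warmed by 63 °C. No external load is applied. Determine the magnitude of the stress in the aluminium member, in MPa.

Equilibrium of a rigid end plate with no external load gives equal and opposite internal forces ±P in the two members. Since α_{aluminium} > α_{bronze}, heating drives the aluminium into compression and the bronze into tension.
Equating the net (thermal + elastic) strains gives |α₁ − α₂|·ΔT = P·[1/(A₁E₁) + 1/(A₂E₂)].
|α₁ − α₂|·ΔT = 5.9×10⁻⁶ × 63 = 0.0003717.
1/(A₁E₁) + 1/(A₂E₂) = 1/(2225×70×10³) + 1/(1775×107×10³) = 1.169×10⁻⁸ N⁻¹.
So P = 0.0003717 / 1.169×10⁻⁸ = 31.81 kN.
σ_{aluminium} = P/A₁ = 31810/2225 = 14.3 MPa, compressive.

σ ≈ 14.3 MPa (compressive)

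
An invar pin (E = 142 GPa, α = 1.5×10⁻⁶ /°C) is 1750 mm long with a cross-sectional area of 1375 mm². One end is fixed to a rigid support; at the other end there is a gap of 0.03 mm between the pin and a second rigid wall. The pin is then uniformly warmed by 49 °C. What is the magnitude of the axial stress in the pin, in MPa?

If the wall were absent the pin would grow by αΔT L = 1.5×10⁻⁶ × 49 × 1750 = 0.1286 mm.
The gap closes (δ_free > 0.03 mm) and the wall then resists a further 0.1286 − 0.03 = 0.09862 mm of expansion.
So σ = E(δ_free − g)/L = 142×10³ × 0.09862/1750 = 8.003 MPa.

σ ≈ 8 MPa (compressive)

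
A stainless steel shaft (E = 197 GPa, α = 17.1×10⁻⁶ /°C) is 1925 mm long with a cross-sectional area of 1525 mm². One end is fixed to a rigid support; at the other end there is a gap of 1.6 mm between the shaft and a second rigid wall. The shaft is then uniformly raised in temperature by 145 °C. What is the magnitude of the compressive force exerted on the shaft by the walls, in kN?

Free thermal elongation = αΔT L = 17.1×10⁻⁶ × 145 × 1925 = 4.773 mm.
After closing the 1.6 mm clearance, 4.773 − 1.6 = 3.173 mm of expansion remains to be suppressed by the wall.
Compatibility: PL/(AE) = 3.173 mm, so σ = P/A = E × (3.173/1925) = 324.7 MPa.
P = σA = 324.7 × 1525 = 495.2 kN.

P ≈ 495 kN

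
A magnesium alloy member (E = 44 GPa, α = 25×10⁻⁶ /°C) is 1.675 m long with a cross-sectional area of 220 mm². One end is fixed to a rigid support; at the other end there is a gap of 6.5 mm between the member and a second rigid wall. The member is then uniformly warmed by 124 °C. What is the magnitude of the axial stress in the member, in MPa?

Free thermal elongation = αΔT L = 25×10⁻⁶ × 124 × 1675 = 5.192 mm.
Since δ_free = 5.19 mm is less than the 6.5 mm gap, the member never touches the wall. No axial force develops.

σ ≈ 0 MPa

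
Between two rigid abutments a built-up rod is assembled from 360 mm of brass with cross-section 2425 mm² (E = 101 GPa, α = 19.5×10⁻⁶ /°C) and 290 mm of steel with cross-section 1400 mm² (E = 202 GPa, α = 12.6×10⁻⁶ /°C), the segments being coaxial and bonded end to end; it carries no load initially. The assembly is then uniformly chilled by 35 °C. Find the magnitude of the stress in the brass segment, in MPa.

With the walls removed the bar would change length by δ_free = Σ αᵢΔT Lᵢ = 19.5×10⁻⁶×35×360 + 12.6×10⁻⁶×35×290 = 0.3736 mm.
The walls prevent any net length change, so an axial force P (same in every segment) develops. Compatibility: P · Σ Lᵢ/(AᵢEᵢ) = δ_free.
Σ Lᵢ/(AᵢEᵢ) = 360/(2425×101×10³) + 290/(1400×202×10³) = 2.495×10⁻⁶ mm/N.
So P = 0.3736 / 2.495×10⁻⁶ = 149.7 kN, tensile.
σ_{brass} = P / A = 149700 / 2425 = 61.74 MPa.

σ ≈ 61.7 MPa (tensile)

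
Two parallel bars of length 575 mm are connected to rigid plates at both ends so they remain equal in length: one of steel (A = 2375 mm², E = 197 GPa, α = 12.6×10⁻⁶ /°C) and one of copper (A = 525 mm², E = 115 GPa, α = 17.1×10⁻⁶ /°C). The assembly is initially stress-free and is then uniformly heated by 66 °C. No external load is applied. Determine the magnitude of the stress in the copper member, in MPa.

σ ≈ 30.3 MPa (compressive)

Both members must finish at the same length. With the larger α, the copper tends to over-expand; the plates restrain it, putting the copper in compression and the steel in tension. With no external load the two internal forces are equal and opposite, magnitude P.
Setting the final lengths equal and cancelling L: (α₁ − α₂)ΔT = P/(A₁E₁) + P/(A₂E₂).
|α₁ − α₂|·ΔT = 4.5×10⁻⁶ × 66 = 0.000297.
1/(A₁E₁) + 1/(A₂E₂) = 1/(2375×197×10³) + 1/(525×115×10³) = 1.87×10⁻⁸ N⁻¹.
So P = 0.000297 / 1.87×10⁻⁸ = 15.88 kN.
σ_{copper} = P/A₂ = 15880/525 = 30.25 MPa, compressive.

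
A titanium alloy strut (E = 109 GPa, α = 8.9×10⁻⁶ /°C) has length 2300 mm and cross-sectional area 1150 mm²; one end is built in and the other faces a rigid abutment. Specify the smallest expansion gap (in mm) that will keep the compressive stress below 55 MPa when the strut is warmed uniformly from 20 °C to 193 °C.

Free expansion if unrestrained: δ_free = αΔT L = 8.9×10⁻⁶ × 173 × 2300 = 3.541 mm.
At the allowable stress the elastic shortening the wall may impose is σL/E = 55 × 2300 / (109×10³) = 1.161 mm.
So the gap has to take up the difference, g_min = δ_free − σL/E = 3.541 − 1.161 = 2.381 mm.

g ≈ 2.38 mm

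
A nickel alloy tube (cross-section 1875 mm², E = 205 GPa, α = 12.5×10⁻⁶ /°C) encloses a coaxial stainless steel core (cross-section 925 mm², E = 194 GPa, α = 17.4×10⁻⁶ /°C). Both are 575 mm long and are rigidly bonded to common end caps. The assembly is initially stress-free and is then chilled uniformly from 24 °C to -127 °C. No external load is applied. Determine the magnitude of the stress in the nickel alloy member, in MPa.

σ ≈ 48.3 MPa (compressive)

Equilibrium of a rigid end plate with no external load gives equal and opposite internal forces ±P in the two members. Since α_{stainless steel} > α_{nickel alloy}, cooling drives the stainless steel into tension and the nickel alloy into compression.
Compatibility of the two members (thermal + elastic change equal): (α₁ − α₂)ΔT = P·[1/(A₁E₁) + 1/(A₂E₂)].
|α₁ − α₂|·ΔT = 4.9×10⁻⁶ × 151 = 0.0007399.
1/(A₁E₁) + 1/(A₂E₂) = 1/(1875×205×10³) + 1/(925×194×10³) = 8.174×10⁻⁹ N⁻¹.
P = 0.0007399 / 8.174×10⁻⁹ = 90520 N = 90.52 kN.
σ_{nickel alloy} = P/A₁ = 90520/1875 = 48.28 MPa, compressive.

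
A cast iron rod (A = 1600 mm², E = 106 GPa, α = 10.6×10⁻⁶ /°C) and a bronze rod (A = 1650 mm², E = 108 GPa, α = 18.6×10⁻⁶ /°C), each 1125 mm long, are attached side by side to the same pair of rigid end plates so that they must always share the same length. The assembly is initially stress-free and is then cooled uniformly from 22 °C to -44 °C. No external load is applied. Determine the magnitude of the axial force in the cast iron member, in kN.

P ≈ 45.9 kN (compressive in the cast iron)

Both members must finish at the same length. With the larger α, the bronze tends to over-contract; the plates restrain it, putting the bronze in tension and the cast iron in compression. With no external load the two internal forces are equal and opposite, magnitude P.
Setting the final lengths equal and cancelling L: (α₁ − α₂)ΔT = P/(A₁E₁) + P/(A₂E₂).
|α₁ − α₂|·ΔT = 8×10⁻⁶ × 66 = 0.000528.
1/(A₁E₁) + 1/(A₂E₂) = 1/(1600×106×10³) + 1/(1650×108×10³) = 1.151×10⁻⁸ N⁻¹.
P = 0.000528 / 1.151×10⁻⁸ = 45880 N = 45.88 kN.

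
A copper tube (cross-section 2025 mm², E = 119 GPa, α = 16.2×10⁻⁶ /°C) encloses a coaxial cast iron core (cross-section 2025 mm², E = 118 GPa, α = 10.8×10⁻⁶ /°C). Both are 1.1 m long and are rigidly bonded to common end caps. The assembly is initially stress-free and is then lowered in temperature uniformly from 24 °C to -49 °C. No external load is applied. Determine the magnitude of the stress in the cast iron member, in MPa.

σ ≈ 23.4 MPa (compressive)

The copper has the larger α, so on cooling it would change length more than the cast iron if both were free. The rigid plates force a common final length, so the copper is put into tension and the cast iron into compression, with equal and opposite forces P (no external load).
Setting the final lengths equal and cancelling L: (α₁ − α₂)ΔT = P/(A₁E₁) + P/(A₂E₂).
|α₁ − α₂|·ΔT = 5.4×10⁻⁶ × 73 = 0.0003942.
1/(A₁E₁) + 1/(A₂E₂) = 1/(2025×119×10³) + 1/(2025×118×10³) = 8.335×10⁻⁹ N⁻¹.
P = 0.0003942 / 8.335×10⁻⁹ = 47300 N = 47.3 kN.
σ_{cast iron} = P/A₂ = 47300/2025 = 23.36 MPa, compressive.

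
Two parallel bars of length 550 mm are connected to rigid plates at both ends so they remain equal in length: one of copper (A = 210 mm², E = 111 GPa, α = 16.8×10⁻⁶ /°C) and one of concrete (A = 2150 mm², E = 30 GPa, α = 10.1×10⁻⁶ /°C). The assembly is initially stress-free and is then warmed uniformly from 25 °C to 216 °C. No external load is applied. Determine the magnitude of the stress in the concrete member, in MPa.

The copper has the larger α, so on heating it would change length more than the concrete if both were free. The rigid plates force a common final length, so the copper is put into compression and the concrete into tension, with equal and opposite forces P (no external load).
Compatibility of the two members (thermal + elastic change equal): (α₁ − α₂)ΔT = P·[1/(A₁E₁) + 1/(A₂E₂)].
|α₁ − α₂|·ΔT = 6.7×10⁻⁶ × 191 = 0.00128.
1/(A₁E₁) + 1/(A₂E₂) = 1/(210×111×10³) + 1/(2150×30×10³) = 5.84×10⁻⁸ N⁻¹.
So P = 0.00128 / 5.84×10⁻⁸ = 21.91 kN.
σ_{concrete} = P/A₂ = 21910/2150 = 10.19 MPa, tensile.

σ ≈ 10.2 MPa (tensile)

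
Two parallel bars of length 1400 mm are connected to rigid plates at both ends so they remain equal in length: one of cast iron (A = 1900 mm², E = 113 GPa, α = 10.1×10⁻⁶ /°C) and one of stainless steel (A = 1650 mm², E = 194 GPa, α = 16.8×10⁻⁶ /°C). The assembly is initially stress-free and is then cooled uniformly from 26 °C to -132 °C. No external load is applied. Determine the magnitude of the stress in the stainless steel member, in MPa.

Equilibrium of a rigid end plate with no external load gives equal and opposite internal forces ±P in the two members. Since α_{stainless steel} > α_{cast iron}, cooling drives the stainless steel into tension and the cast iron into compression.
Compatibility of the two members (thermal + elastic change equal): (α₁ − α₂)ΔT = P·[1/(A₁E₁) + 1/(A₂E₂)].
|α₁ − α₂|·ΔT = 6.7×10⁻⁶ × 158 = 0.001059.
1/(A₁E₁) + 1/(A₂E₂) = 1/(1900×113×10³) + 1/(1650×194×10³) = 7.782×10⁻⁹ N⁻¹.
So P = 0.001059 / 7.782×10⁻⁹ = 136 kN.
σ_{stainless steel} = P/A₂ = 136000/1650 = 82.45 MPa, tensile.

σ ≈ 82.4 MPa (tensile)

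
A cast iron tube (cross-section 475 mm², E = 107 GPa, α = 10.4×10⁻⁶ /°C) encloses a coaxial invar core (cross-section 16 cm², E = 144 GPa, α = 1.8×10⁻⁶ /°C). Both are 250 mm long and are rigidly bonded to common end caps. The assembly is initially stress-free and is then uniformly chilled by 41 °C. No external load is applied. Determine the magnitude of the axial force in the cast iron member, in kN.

P ≈ 14.7 kN (tensile in the cast iron)

The cast iron has the larger α, so on cooling it would change length more than the invar if both were free. The rigid plates force a common final length, so the cast iron is put into tension and the invar into compression, with equal and opposite forces P (no external load).
Setting the final lengths equal and cancelling L: (α₁ − α₂)ΔT = P/(A₁E₁) + P/(A₂E₂).
|α₁ − α₂|·ΔT = 8.6×10⁻⁶ × 41 = 0.0003526.
1/(A₁E₁) + 1/(A₂E₂) = 1/(475×107×10³) + 1/(1600×144×10³) = 2.402×10⁻⁸ N⁻¹.
P = 0.0003526 / 2.402×10⁻⁸ = 14680 N = 14.68 kN.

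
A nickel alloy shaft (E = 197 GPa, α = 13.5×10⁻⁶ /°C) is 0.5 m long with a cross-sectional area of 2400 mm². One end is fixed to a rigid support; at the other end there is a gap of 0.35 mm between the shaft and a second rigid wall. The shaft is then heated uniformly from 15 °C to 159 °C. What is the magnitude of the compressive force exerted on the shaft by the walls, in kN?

P ≈ 588 kN

If the wall were absent the shaft would grow by αΔT L = 13.5×10⁻⁶ × 144 × 500 = 0.972 mm.
The gap closes (δ_free > 0.35 mm) and the wall then resists a further 0.972 − 0.35 = 0.622 mm of expansion.
That suppressed elongation corresponds to σ = E·Δ/L = 197×10³ × 0.622/500 = 245.1 MPa.
Force on the wall = σA = 245.1 × 2400 mm² = 588.2 kN.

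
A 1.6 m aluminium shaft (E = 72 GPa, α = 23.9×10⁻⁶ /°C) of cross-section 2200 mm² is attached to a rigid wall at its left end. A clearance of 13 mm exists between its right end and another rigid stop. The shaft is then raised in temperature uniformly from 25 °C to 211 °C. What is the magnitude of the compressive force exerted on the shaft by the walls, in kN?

P ≈ 0 kN

Free thermal elongation = αΔT L = 23.9×10⁻⁶ × 186 × 1600 = 7.113 mm.
This is smaller than the 13 mm clearance, so the shaft expands freely without reaching the stop — the stress is zero.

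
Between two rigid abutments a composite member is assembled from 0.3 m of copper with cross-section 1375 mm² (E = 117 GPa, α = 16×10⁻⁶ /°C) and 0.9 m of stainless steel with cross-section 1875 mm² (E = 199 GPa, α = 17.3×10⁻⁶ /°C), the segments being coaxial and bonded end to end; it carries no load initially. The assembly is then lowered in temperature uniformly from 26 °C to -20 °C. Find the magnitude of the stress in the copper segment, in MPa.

σ ≈ 159 MPa (tensile)

Free thermal contraction of the whole bar: Σ αᵢΔT Lᵢ = 16×10⁻⁶×46×300 + 17.3×10⁻⁶×46×900 = 0.937 mm.
Since the ends are fixed, an axial force P builds up, equal in every segment, with P · Σ Lᵢ/(AᵢEᵢ) = δ_free.
Σ Lᵢ/(AᵢEᵢ) = 300/(1375×117×10³) + 900/(1875×199×10³) = 4.277×10⁻⁶ mm/N.
Hence P = δ_free / Σ(L/AE) = 0.937/4.277×10⁻⁶ = 219.1 kN (tensile).
σ_{copper} = P / A = 219100 / 1375 = 159.3 MPa.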